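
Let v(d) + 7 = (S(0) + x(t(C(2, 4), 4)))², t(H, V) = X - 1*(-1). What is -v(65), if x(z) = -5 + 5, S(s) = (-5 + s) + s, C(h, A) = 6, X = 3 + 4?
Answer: -18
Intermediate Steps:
X = 7
t(H, V) = 8 (t(H, V) = 7 - 1*(-1) = 7 + 1 = 8)
S(s) = -5 + 2*s
x(z) = 0
v(d) = 18 (v(d) = -7 + ((-5 + 2*0) + 0)² = -7 + ((-5 + 0) + 0)² = -7 + (-5 + 0)² = -7 + (-5)² = -7 + 25 = 18)
-v(65) = -1*18 = -18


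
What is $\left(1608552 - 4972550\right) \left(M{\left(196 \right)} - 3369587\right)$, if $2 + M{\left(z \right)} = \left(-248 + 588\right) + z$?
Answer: $11333487553894$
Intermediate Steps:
$M{\left(z \right)} = 338 + z$ ($M{\left(z \right)} = -2 + \left(\left(-248 + 588\right) + z\right) = -2 + \left(340 + z\right) = 338 + z$)
$\left(1608552 - 4972550\right) \left(M{\left(196 \right)} - 3369587\right) = \left(1608552 - 4972550\right) \left(\left(338 + 196\right) - 3369587\right) = - 3363998 \left(534 - 3369587\right) = \left(-3363998\right) \left(-3369053\right) = 11333487553894$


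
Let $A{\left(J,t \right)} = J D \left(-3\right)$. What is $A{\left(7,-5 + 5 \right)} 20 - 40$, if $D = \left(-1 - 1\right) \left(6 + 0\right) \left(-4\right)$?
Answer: $-20200$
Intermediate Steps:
$D = 48$ ($D = - 2 \cdot 6 \left(-4\right) = \left(-2\right) \left(-24\right) = 48$)
$A{\left(J,t \right)} = - 144 J$ ($A{\left(J,t \right)} = J 48 \left(-3\right) = 48 J \left(-3\right) = - 144 J$)
$A{\left(7,-5 + 5 \right)} 20 - 40 = \left(-144\right) 7 \cdot 20 - 40 = \left(-1008\right) 20 - 40 = -20160 - 40 = -20200$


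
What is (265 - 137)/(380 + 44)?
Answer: 16/53 ≈ 0.30189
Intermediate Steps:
(265 - 137)/(380 + 44) = 128/424 = 128*(1/424) = 16/53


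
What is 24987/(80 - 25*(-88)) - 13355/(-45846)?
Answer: 196000567/17421480 ≈ 11.251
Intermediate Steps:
24987/(80 - 25*(-88)) - 13355/(-45846) = 24987/(80 + 2200) - 13355*(-1/45846) = 24987/2280 + 13355/45846 = 24987*(1/2280) + 13355/45846 = 8329/760 + 13355/45846 = 196000567/17421480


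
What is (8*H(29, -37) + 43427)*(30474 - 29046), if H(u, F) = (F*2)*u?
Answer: 37497852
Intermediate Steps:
H(u, F) = 2*F*u (H(u, F) = (2*F)*u = 2*F*u)
(8*H(29, -37) + 43427)*(30474 - 29046) = (8*(2*(-37)*29) + 43427)*(30474 - 29046) = (8*(-2146) + 43427)*1428 = (-17168 + 43427)*1428 = 26259*1428 = 37497852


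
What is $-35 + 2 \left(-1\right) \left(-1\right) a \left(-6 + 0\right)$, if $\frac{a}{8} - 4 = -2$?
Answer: $-227$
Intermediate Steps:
$a = 16$ ($a = 32 + 8 \left(-2\right) = 32 - 16 = 16$)
$-35 + 2 \left(-1\right) \left(-1\right) a \left(-6 + 0\right) = -35 + 2 \left(-1\right) \left(-1\right) 16 \left(-6 + 0\right) = -35 + \left(-2\right) \left(-1\right) 16 \left(-6\right) = -35 + 2 \left(-96\right) = -35 - 192 = -227$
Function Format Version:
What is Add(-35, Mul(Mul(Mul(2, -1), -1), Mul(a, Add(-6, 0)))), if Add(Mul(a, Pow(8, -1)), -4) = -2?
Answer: -227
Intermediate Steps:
a = 16 (a = Add(32, Mul(8, -2)) = Add(32, -16) = 16)
Add(-35, Mul(Mul(Mul(2, -1), -1), Mul(a, Add(-6, 0)))) = Add(-35, Mul(Mul(Mul(2, -1), -1), Mul(16, Add(-6, 0)))) = Add(-35, Mul(Mul(-2, -1), Mul(16, -6))) = Add(-35, Mul(2, -96)) = Add(-35, -192) = -227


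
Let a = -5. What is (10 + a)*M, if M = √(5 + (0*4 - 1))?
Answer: 10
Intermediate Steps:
M = 2 (M = √(5 + (0 - 1)) = √(5 - 1) = √4 = 2)
(10 + a)*M = (10 - 5)*2 = 5*2 = 10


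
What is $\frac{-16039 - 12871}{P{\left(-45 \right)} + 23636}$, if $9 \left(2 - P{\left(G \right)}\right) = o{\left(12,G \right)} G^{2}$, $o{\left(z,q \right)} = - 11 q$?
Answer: $\frac{28910}{87737} \approx 0.32951$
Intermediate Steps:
$P{\left(G \right)} = 2 + \frac{11 G^{3}}{9}$ ($P{\left(G \right)} = 2 - \frac{- 11 G G^{2}}{9} = 2 - \frac{\left(-11\right) G^{3}}{9} = 2 + \frac{11 G^{3}}{9}$)
$\frac{-16039 - 12871}{P{\left(-45 \right)} + 23636} = \frac{-16039 - 12871}{\left(2 + \frac{11 \left(-45\right)^{3}}{9}\right) + 23636} = - \frac{28910}{\left(2 + \frac{11}{9} \left(-91125\right)\right) + 23636} = - \frac{28910}{\left(2 - 111375\right) + 23636} = - \frac{28910}{-111373 + 23636} = - \frac{28910}{-87737} = \left(-28910\right) \left(- \frac{1}{87737}\right) = \frac{28910}{87737}$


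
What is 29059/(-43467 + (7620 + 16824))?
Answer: -29059/19023 ≈ -1.5276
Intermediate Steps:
29059/(-43467 + (7620 + 16824)) = 29059/(-43467 + 24444) = 29059/(-19023) = 29059*(-1/19023) = -29059/19023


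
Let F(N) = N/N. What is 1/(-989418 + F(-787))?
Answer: -1/989417 ≈ -1.0107e-6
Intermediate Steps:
F(N) = 1
1/(-989418 + F(-787)) = 1/(-989418 + 1) = 1/(-989417) = -1/989417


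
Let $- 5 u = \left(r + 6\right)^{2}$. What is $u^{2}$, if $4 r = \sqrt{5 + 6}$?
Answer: $\frac{\left(24 + \sqrt{11}\right)^{4}}{6400} \approx 87.002$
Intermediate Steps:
$r = \frac{\sqrt{11}}{4}$ ($r = \frac{\sqrt{5 + 6}}{4} = \frac{\sqrt{11}}{4} \approx 0.82916$)
$u = - \frac{\left(6 + \frac{\sqrt{11}}{4}\right)^{2}}{5}$ ($u = - \frac{\left(\frac{\sqrt{11}}{4} + 6\right)^{2}}{5} = - \frac{\left(6 + \frac{\sqrt{11}}{4}\right)^{2}}{5} \approx -9.3275$)
$u^{2} = \left(- \frac{\left(24 + \sqrt{11}\right)^{2}}{80}\right)^{2} = \frac{\left(24 + \sqrt{11}\right)^{4}}{6400}$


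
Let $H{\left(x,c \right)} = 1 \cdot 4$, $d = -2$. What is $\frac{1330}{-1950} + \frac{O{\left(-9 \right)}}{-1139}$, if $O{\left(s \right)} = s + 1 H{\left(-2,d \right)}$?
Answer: $- \frac{150512}{222105} \approx -0.67766$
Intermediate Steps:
$H{\left(x,c \right)} = 4$
$O{\left(s \right)} = 4 + s$ ($O{\left(s \right)} = s + 1 \cdot 4 = s + 4 = 4 + s$)
$\frac{1330}{-1950} + \frac{O{\left(-9 \right)}}{-1139} = \frac{1330}{-1950} + \frac{4 - 9}{-1139} = 1330 \left(- \frac{1}{1950}\right) - - \frac{5}{1139} = - \frac{133}{195} + \frac{5}{1139} = - \frac{150512}{222105}$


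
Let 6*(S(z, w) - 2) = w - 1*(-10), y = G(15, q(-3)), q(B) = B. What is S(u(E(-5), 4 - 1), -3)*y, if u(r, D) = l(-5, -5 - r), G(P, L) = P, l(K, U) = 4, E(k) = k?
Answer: 95/2 ≈ 47.500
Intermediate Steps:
u(r, D) = 4
y = 15
S(z, w) = 11/3 + w/6 (S(z, w) = 2 + (w - 1*(-10))/6 = 2 + (w + 10)/6 = 2 + (10 + w)/6 = 2 + (5/3 + w/6) = 11/3 + w/6)
S(u(E(-5), 4 - 1), -3)*y = (11/3 + (⅙)*(-3))*15 = (11/3 - ½)*15 = (19/6)*15 = 95/2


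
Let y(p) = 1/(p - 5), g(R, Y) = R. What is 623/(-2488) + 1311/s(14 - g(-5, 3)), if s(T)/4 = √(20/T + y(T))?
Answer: -623/2488 + 57*√79534/52 ≈ 308.88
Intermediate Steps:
y(p) = 1/(-5 + p)
s(T) = 4*√(1/(-5 + T) + 20/T) (s(T) = 4*√(20/T + 1/(-5 + T)) = 4*√(1/(-5 + T) + 20/T))
623/(-2488) + 1311/s(14 - g(-5, 3)) = 623/(-2488) + 1311/((4*√((-100 + 21*(14 - 1*(-5)))/((14 - 1*(-5))*(-5 + (14 - 1*(-5))))))) = 623*(-1/2488) + 1311/((4*√((-100 + 21*(14 + 5))/((14 + 5)*(-5 + (14 + 5)))))) = -623/2488 + 1311/((4*√((-100 + 21*19)/(19*(-5 + 19))))) = -623/2488 + 1311/((4*√((1/19)*(-100 + 399)/14))) = -623/2488 + 1311/((4*√((1/19)*(1/14)*299))) = -623/2488 + 1311/((4*√(299/266))) = -623/2488 + 1311/((4*(√79534/266))) = -623/2488 + 1311/((2*√79534/133)) = -623/2488 + 1311*(√79534/1196) = -623/2488 + 57*√79534/52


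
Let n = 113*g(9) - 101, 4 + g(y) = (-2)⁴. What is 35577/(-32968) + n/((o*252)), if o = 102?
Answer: -54568523/52963092 ≈ -1.0303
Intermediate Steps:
g(y) = 12 (g(y) = -4 + (-2)⁴ = -4 + 16 = 12)
n = 1255 (n = 113*12 - 101 = 1356 - 101 = 1255)
35577/(-32968) + n/((o*252)) = 35577/(-32968) + 1255/((102*252)) = 35577*(-1/32968) + 1255/25704 = -35577/32968 + 1255*(1/25704) = -35577/32968 + 1255/25704 = -54568523/52963092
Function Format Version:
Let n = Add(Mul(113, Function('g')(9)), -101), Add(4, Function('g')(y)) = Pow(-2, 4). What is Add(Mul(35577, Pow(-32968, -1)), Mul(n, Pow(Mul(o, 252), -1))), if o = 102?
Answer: Rational(-54568523, 52963092) ≈ -1.0303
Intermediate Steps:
Function('g')(y) = 12 (Function('g')(y) = Add(-4, Pow(-2, 4)) = Add(-4, 16) = 12)
n = 1255 (n = Add(Mul(113, 12), -101) = Add(1356, -101) = 1255)
Add(Mul(35577, Pow(-32968, -1)), Mul(n, Pow(Mul(o, 252), -1))) = Add(Mul(35577, Pow(-32968, -1)), Mul(1255, Pow(Mul(102, 252), -1))) = Add(Mul(35577, Rational(-1, 32968)), Mul(1255, Pow(25704, -1))) = Add(Rational(-35577, 32968), Mul(1255, Rational(1, 25704))) = Add(Rational(-35577, 32968), Rational(1255, 25704)) = Rational(-54568523, 52963092)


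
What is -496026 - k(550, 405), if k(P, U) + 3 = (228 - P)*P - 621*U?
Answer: -67418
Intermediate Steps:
k(P, U) = -3 - 621*U + P*(228 - P) (k(P, U) = -3 + ((228 - P)*P - 621*U) = -3 + (P*(228 - P) - 621*U) = -3 + (-621*U + P*(228 - P)) = -3 - 621*U + P*(228 - P))
-496026 - k(550, 405) = -496026 - (-3 - 1*550² - 621*405 + 228*550) = -496026 - (-3 - 1*302500 - 251505 + 125400) = -496026 - (-3 - 302500 - 251505 + 125400) = -496026 - 1*(-428608) = -496026 + 428608 = -67418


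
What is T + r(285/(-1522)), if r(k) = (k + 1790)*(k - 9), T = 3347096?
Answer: 7715403310079/2316484 ≈ 3.3307e+6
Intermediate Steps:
r(k) = (-9 + k)*(1790 + k) (r(k) = (1790 + k)*(-9 + k) = (-9 + k)*(1790 + k))
T + r(285/(-1522)) = 3347096 + (-16110 + (285/(-1522))² + 1781*(285/(-1522))) = 3347096 + (-16110 + (285*(-1/1522))² + 1781*(285*(-1/1522))) = 3347096 + (-16110 + (-285/1522)² + 1781*(-285/1522)) = 3347096 + (-16110 + 81225/2316484 - 507585/1522) = 3347096 - 38091020385/2316484 = 7715403310079/2316484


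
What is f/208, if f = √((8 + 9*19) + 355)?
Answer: √534/208 ≈ 0.11110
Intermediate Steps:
f = √534 (f = √((8 + 171) + 355) = √(179 + 355) = √534 ≈ 23.108)
f/208 = √534/208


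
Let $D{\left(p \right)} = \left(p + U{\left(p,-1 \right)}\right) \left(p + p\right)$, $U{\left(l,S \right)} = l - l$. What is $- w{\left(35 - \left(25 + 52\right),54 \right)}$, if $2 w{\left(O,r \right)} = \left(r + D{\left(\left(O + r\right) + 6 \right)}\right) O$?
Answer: $14742$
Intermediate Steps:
$U{\left(l,S \right)} = 0$
$D{\left(p \right)} = 2 p^{2}$ ($D{\left(p \right)} = \left(p + 0\right) \left(p + p\right) = p 2 p = 2 p^{2}$)
$w{\left(O,r \right)} = \frac{O \left(r + 2 \left(6 + O + r\right)^{2}\right)}{2}$ ($w{\left(O,r \right)} = \frac{\left(r + 2 \left(\left(O + r\right) + 6\right)^{2}\right) O}{2} = \frac{\left(r + 2 \left(6 + O + r\right)^{2}\right) O}{2} = \frac{O \left(r + 2 \left(6 + O + r\right)^{2}\right)}{2}$)
$- w{\left(35 - \left(25 + 52\right),54 \right)} = - \frac{\left(35 - \left(25 + 52\right)\right) \left(54 + 2 \left(6 + \left(35 - \left(25 + 52\right)\right) + 54\right)^{2}\right)}{2} = - \frac{\left(35 - 77\right) \left(54 + 2 \left(6 + \left(35 - 77\right) + 54\right)^{2}\right)}{2} = - \frac{\left(-42\right) \left(54 + 2 \left(6 - 42 + 54\right)^{2}\right)}{2} = - \frac{\left(-42\right) \left(54 + 2 \cdot 18^{2}\right)}{2} = - \frac{\left(-42\right) \left(54 + 2 \cdot 324\right)}{2} = - \frac{\left(-42\right) \left(54 + 648\right)}{2} = - \frac{\left(-42\right) 702}{2} = \left(-1\right) \left(-14742\right) = 14742$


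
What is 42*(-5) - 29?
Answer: -239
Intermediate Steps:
42*(-5) - 29 = -210 - 29 = -239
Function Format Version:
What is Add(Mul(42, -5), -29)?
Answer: -239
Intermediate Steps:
Add(Mul(42, -5), -29) = Add(-210, -29) = -239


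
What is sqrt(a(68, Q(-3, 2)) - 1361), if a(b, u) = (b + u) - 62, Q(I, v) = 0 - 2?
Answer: I*sqrt(1357) ≈ 36.837*I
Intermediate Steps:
Q(I, v) = -2
a(b, u) = -62 + b + u
sqrt(a(68, Q(-3, 2)) - 1361) = sqrt((-62 + 68 - 2) - 1361) = sqrt(4 - 1361) = sqrt(-1357) = I*sqrt(1357)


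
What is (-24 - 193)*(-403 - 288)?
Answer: 149947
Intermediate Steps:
(-24 - 193)*(-403 - 288) = -217*(-691) = 149947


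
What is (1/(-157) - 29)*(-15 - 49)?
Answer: 291456/157 ≈ 1856.4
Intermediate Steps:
(1/(-157) - 29)*(-15 - 49) = (-1/157 - 29)*(-64) = -4554/157*(-64) = 291456/157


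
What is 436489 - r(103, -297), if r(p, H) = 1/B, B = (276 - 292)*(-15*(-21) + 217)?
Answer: 3715394369/8512 ≈ 4.3649e+5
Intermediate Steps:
B = -8512 (B = -16*(315 + 217) = -16*532 = -8512)
r(p, H) = -1/8512 (r(p, H) = 1/(-8512) = -1/8512)
436489 - r(103, -297) = 436489 - 1*(-1/8512) = 436489 + 1/8512 = 3715394369/8512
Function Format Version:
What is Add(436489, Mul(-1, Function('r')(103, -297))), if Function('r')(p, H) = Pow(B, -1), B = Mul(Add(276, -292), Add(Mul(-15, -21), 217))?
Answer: Rational(3715394369, 8512) ≈ 4.3649e+5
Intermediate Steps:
B = -8512 (B = Mul(-16, Add(315, 217)) = Mul(-16, 532) = -8512)
Function('r')(p, H) = Rational(-1, 8512) (Function('r')(p, H) = Pow(-8512, -1) = Rational(-1, 8512))
Add(436489, Mul(-1, Function('r')(103, -297))) = Add(436489, Mul(-1, Rational(-1, 8512))) = Add(436489, Rational(1, 8512)) = Rational(3715394369, 8512)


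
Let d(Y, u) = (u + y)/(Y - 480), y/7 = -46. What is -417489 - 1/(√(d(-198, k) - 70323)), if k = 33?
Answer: -417489 + I*√32326161990/47678705 ≈ -4.1749e+5 + 0.003771*I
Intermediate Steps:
y = -322 (y = 7*(-46) = -322)
d(Y, u) = (-322 + u)/(-480 + Y) (d(Y, u) = (u - 322)/(Y - 480) = (-322 + u)/(-480 + Y))
-417489 - 1/(√(d(-198, k) - 70323)) = -417489 - 1/(√((-322 + 33)/(-480 - 198) - 70323)) = -417489 - 1/(√(-289/(-678) - 70323)) = -417489 - 1/(√(-1/678*(-289) - 70323)) = -417489 - 1/(√(289/678 - 70323)) = -417489 - 1/(√(-47678705/678)) = -417489 - 1/(I*√32326161990/678) = -417489 - (-1)*I*√32326161990/47678705 = -417489 + I*√32326161990/47678705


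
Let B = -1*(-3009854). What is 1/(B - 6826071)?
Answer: -1/3816217 ≈ -2.6204e-7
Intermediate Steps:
B = 3009854
1/(B - 6826071) = 1/(3009854 - 6826071) = 1/(-3816217) = -1/3816217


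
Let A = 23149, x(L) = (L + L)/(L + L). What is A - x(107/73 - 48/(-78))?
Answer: 23148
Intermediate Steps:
x(L) = 1 (x(L) = (2*L)/((2*L)) = (2*L)*(1/(2*L)) = 1)
A - x(107/73 - 48/(-78)) = 23149 - 1*1 = 23149 - 1 = 23148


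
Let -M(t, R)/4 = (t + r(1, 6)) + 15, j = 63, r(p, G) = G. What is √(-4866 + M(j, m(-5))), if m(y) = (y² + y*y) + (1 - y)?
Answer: 51*I*√2 ≈ 72.125*I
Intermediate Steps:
m(y) = 1 - y + 2*y² (m(y) = (y² + y²) + (1 - y) = 2*y² + (1 - y) = 1 - y + 2*y²)
M(t, R) = -84 - 4*t (M(t, R) = -4*((t + 6) + 15) = -4*((6 + t) + 15) = -4*(21 + t) = -84 - 4*t)
√(-4866 + M(j, m(-5))) = √(-4866 + (-84 - 4*63)) = √(-4866 + (-84 - 252)) = √(-4866 - 336) = √(-5202) = 51*I*√2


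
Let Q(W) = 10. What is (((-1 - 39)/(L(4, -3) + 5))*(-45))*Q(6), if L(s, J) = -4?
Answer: 18000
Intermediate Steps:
(((-1 - 39)/(L(4, -3) + 5))*(-45))*Q(6) = (((-1 - 39)/(-4 + 5))*(-45))*10 = (-40/1*(-45))*10 = (-40*1*(-45))*10 = -40*(-45)*10 = 1800*10 = 18000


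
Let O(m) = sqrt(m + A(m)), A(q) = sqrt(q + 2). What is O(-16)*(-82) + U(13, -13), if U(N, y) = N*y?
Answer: -169 - 82*sqrt(-16 + I*sqrt(14)) ≈ -207.1 - 330.21*I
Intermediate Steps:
A(q) = sqrt(2 + q)
O(m) = sqrt(m + sqrt(2 + m))
O(-16)*(-82) + U(13, -13) = sqrt(-16 + sqrt(2 - 16))*(-82) + 13*(-13) = sqrt(-16 + sqrt(-14))*(-82) - 169 = sqrt(-16 + I*sqrt(14))*(-82) - 169 = -82*sqrt(-16 + I*sqrt(14)) - 169 = -169 - 82*sqrt(-16 + I*sqrt(14))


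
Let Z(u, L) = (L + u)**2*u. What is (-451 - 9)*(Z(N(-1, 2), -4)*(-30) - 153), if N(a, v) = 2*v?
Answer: 70380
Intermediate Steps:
Z(u, L) = u*(L + u)**2
(-451 - 9)*(Z(N(-1, 2), -4)*(-30) - 153) = (-451 - 9)*(((2*2)*(-4 + 2*2)**2)*(-30) - 153) = -460*((4*(-4 + 4)**2)*(-30) - 153) = -460*((4*0**2)*(-30) - 153) = -460*((4*0)*(-30) - 153) = -460*(0*(-30) - 153) = -460*(0 - 153) = -460*(-153) = 70380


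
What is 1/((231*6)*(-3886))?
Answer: -1/5385996 ≈ -1.8567e-7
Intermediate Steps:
1/((231*6)*(-3886)) = -1/3886/1386 = (1/1386)*(-1/3886) = -1/5385996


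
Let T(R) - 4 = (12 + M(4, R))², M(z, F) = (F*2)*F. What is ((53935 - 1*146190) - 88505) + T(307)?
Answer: 35535839344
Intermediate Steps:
M(z, F) = 2*F² (M(z, F) = (2*F)*F = 2*F²)
T(R) = 4 + (12 + 2*R²)²
((53935 - 1*146190) - 88505) + T(307) = ((53935 - 1*146190) - 88505) + (4 + 4*(6 + 307²)²) = ((53935 - 146190) - 88505) + (4 + 4*(6 + 94249)²) = (-92255 - 88505) + (4 + 4*94255²) = -180760 + (4 + 4*8884005025) = -180760 + (4 + 35536020100) = -180760 + 35536020104 = 35535839344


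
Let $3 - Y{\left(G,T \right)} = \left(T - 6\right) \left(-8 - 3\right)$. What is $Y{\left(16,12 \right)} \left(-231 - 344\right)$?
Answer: $-39675$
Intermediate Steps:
$Y{\left(G,T \right)} = -63 + 11 T$ ($Y{\left(G,T \right)} = 3 - \left(T - 6\right) \left(-8 - 3\right) = 3 - \left(-6 + T\right) \left(-11\right) = 3 - \left(66 - 11 T\right) = 3 + \left(-66 + 11 T\right) = -63 + 11 T$)
$Y{\left(16,12 \right)} \left(-231 - 344\right) = \left(-63 + 11 \cdot 12\right) \left(-231 - 344\right) = \left(-63 + 132\right) \left(-575\right) = 69 \left(-575\right) = -39675$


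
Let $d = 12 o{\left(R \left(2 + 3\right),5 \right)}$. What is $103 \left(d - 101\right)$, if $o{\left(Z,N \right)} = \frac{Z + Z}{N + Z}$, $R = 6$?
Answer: $- \frac{57989}{7} \approx -8284.1$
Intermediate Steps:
$o{\left(Z,N \right)} = \frac{2 Z}{N + Z}$
$d = \frac{144}{7}$ ($d = 12 \frac{2 \cdot 6 \left(2 + 3\right)}{5 + 6 \left(2 + 3\right)} = 12 \frac{2 \cdot 6 \cdot 5}{5 + 6 \cdot 5} = 12 \cdot 2 \cdot 30 \frac{1}{5 + 30} = 12 \cdot 2 \cdot 30 \cdot \frac{1}{35} = 12 \cdot \frac{12}{7} = \frac{144}{7} \approx 20.571$)
$103 \left(d - 101\right) = 103 \left(\frac{144}{7} - 101\right) = 103 \left(- \frac{563}{7}\right) = - \frac{57989}{7}$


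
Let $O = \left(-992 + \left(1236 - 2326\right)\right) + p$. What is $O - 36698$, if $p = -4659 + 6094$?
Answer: $-37345$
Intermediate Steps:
$p = 1435$
$O = -647$ ($O = \left(-992 + \left(1236 - 2326\right)\right) + 1435 = \left(-992 - 1090\right) + 1435 = -2082 + 1435 = -647$)
$O - 36698 = -647 - 36698 = -37345$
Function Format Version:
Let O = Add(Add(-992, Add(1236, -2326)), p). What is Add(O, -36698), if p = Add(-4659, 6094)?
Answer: -37345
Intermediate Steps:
p = 1435
O = -647 (O = Add(Add(-992, Add(1236, -2326)), 1435) = Add(Add(-992, -1090), 1435) = Add(-2082, 1435) = -647)
Add(O, -36698) = Add(-647, -36698) = -37345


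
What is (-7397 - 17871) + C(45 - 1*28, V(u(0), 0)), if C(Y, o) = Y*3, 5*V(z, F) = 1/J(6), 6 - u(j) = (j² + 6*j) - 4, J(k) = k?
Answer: -25217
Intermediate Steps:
u(j) = 10 - j² - 6*j (u(j) = 6 - ((j² + 6*j) - 4) = 6 - (-4 + j² + 6*j) = 6 + (4 - j² - 6*j) = 10 - j² - 6*j)
V(z, F) = 1/30 (V(z, F) = (⅕)/6 = (⅕)*(⅙) = 1/30)
C(Y, o) = 3*Y
(-7397 - 17871) + C(45 - 1*28, V(u(0), 0)) = (-7397 - 17871) + 3*(45 - 1*28) = -25268 + 3*(45 - 28) = -25268 + 3*17 = -25268 + 51 = -25217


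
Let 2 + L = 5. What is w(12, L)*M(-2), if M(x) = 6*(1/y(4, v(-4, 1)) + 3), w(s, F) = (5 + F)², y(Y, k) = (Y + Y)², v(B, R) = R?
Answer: 1158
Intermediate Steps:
L = 3 (L = -2 + 5 = 3)
y(Y, k) = 4*Y² (y(Y, k) = (2*Y)² = 4*Y²)
M(x) = 579/32 (M(x) = 6*(1/(4*4²) + 3) = 6*(1/(4*16) + 3) = 6*(1/64 + 3) = 6*(193/64) = 579/32)
w(12, L)*M(-2) = (5 + 3)²*(579/32) = 8²*(579/32) = 64*(579/32) = 1158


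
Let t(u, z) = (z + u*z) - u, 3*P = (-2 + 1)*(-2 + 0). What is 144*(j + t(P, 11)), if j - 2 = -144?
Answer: -17904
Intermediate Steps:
j = -142 (j = 2 - 144 = -142)
P = ⅔ (P = ((-2 + 1)*(-2 + 0))/3 = (-1*(-2))/3 = (⅓)*2 = ⅔ ≈ 0.66667)
t(u, z) = z - u + u*z
144*(j + t(P, 11)) = 144*(-142 + (11 - 1*⅔ + (⅔)*11)) = 144*(-142 + (11 - ⅔ + 22/3)) = 144*(-142 + 53/3) = 144*(-373/3) = -17904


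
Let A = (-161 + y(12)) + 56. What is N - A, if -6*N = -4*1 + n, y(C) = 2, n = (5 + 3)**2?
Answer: 93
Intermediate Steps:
n = 64 (n = 8**2 = 64)
A = -103 (A = (-161 + 2) + 56 = -159 + 56 = -103)
N = -10 (N = -(-4*1 + 64)/6 = -(-4 + 64)/6 = -1/6*60 = -10)
N - A = -10 - 1*(-103) = -10 + 103 = 93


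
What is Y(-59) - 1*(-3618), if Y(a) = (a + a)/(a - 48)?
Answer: 387244/107 ≈ 3619.1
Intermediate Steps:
Y(a) = 2*a/(-48 + a) (Y(a) = (2*a)/(-48 + a) = 2*a/(-48 + a))
Y(-59) - 1*(-3618) = 2*(-59)/(-48 - 59) - 1*(-3618) = 2*(-59)/(-107) + 3618 = 2*(-59)*(-1/107) + 3618 = 118/107 + 3618 = 387244/107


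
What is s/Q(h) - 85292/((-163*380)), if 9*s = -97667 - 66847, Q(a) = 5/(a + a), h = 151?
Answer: -51289588403/46455 ≈ -1.1041e+6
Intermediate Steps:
Q(a) = 5/(2*a)
s = -54838/3 (s = (-97667 - 66847)/9 = (1/9)*(-164514) = -54838/3 ≈ -18279.)
s/Q(h) - 85292/((-163*380)) = -54838/(3*((5/2)/151)) - 85292/((-163*380)) = -54838/(3*((5/2)*(1/151))) - 85292/(-61940) = -54838/(3*5/302) - 85292*(-1/61940) = -54838/3*302/5 + 21323/15485 = -16561076/15 + 21323/15485 = -51289588403/46455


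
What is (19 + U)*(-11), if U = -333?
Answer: 3454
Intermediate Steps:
(19 + U)*(-11) = (19 - 333)*(-11) = -314*(-11) = 3454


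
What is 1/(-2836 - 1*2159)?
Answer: -1/4995 ≈ -0.00020020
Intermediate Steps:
1/(-2836 - 1*2159) = 1/(-2836 - 2159) = 1/(-4995) = -1/4995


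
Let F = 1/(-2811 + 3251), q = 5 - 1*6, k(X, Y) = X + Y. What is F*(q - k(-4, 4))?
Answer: -1/440 ≈ -0.0022727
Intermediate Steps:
q = -1 (q = 5 - 6 = -1)
F = 1/440 ≈ 0.0022727
F*(q - k(-4, 4)) = (-1 - (-4 + 4))/440 = (-1 - 1*0)/440 = (-1 + 0)/440 = (1/440)*(-1) = -1/440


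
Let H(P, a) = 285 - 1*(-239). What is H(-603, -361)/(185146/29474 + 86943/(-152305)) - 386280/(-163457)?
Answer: 98598842964043550/1047600144411359 ≈ 94.119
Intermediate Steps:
H(P, a) = 524 (H(P, a) = 285 + 239 = 524)
H(-603, -361)/(185146/29474 + 86943/(-152305)) - 386280/(-163457) = 524/(185146/29474 + 86943/(-152305)) - 386280/(-163457) = 524/(185146*(1/29474) + 86943*(-1/152305)) - 386280*(-1/163457) = 524/(92573/14737 - 86943/152305) + 386280/163457 = 524/(12818051774/2244518785) + 386280/163457 = 524*(2244518785/12818051774) + 386280/163457 = 588063921670/6409025887 + 386280/163457 = 98598842964043550/1047600144411359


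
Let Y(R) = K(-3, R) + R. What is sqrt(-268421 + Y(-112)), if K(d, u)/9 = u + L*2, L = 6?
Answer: 3*I*sqrt(29937) ≈ 519.07*I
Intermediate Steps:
K(d, u) = 108 + 9*u (K(d, u) = 9*(u + 6*2) = 9*(u + 12) = 9*(12 + u) = 108 + 9*u)
Y(R) = 108 + 10*R (Y(R) = (108 + 9*R) + R = 108 + 10*R)
sqrt(-268421 + Y(-112)) = sqrt(-268421 + (108 + 10*(-112))) = sqrt(-268421 + (108 - 1120)) = sqrt(-268421 - 1012) = sqrt(-269433) = 3*I*sqrt(29937)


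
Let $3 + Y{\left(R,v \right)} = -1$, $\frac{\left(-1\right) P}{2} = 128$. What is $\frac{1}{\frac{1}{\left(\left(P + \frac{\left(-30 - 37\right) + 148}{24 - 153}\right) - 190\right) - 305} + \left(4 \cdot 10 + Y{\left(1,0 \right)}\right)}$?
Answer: $\frac{32320}{1163477} \approx 0.027779$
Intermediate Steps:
$P = -256$ ($P = \left(-2\right) 128 = -256$)
$Y{\left(R,v \right)} = -4$ ($Y{\left(R,v \right)} = -3 - 1 = -4$)
$\frac{1}{\frac{1}{\left(\left(P + \frac{\left(-30 - 37\right) + 148}{24 - 153}\right) - 190\right) - 305} + \left(4 \cdot 10 + Y{\left(1,0 \right)}\right)} = \frac{1}{\frac{1}{\left(\left(-256 + \frac{\left(-30 - 37\right) + 148}{24 - 153}\right) - 190\right) - 305} + \left(4 \cdot 10 - 4\right)} = \frac{1}{\frac{1}{\left(\left(-256 + \frac{-67 + 148}{-129}\right) - 190\right) - 305} + \left(40 - 4\right)} = \frac{1}{\frac{1}{\left(\left(-256 + 81 \left(- \frac{1}{129}\right)\right) - 190\right) - 305} + 36} = \frac{1}{\frac{1}{\left(\left(-256 - \frac{27}{43}\right) - 190\right) - 305} + 36} = \frac{1}{\frac{1}{\left(- \frac{11035}{43} - 190\right) - 305} + 36} = \frac{1}{\frac{1}{- \frac{19205}{43} - 305} + 36} = \frac{1}{\frac{1}{- \frac{32320}{43}} + 36} = \frac{1}{- \frac{43}{32320} + 36} = \frac{1}{\frac{1163477}{32320}} = \frac{32320}{1163477}$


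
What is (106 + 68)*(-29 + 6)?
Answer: -4002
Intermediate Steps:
(106 + 68)*(-29 + 6) = 174*(-23) = -4002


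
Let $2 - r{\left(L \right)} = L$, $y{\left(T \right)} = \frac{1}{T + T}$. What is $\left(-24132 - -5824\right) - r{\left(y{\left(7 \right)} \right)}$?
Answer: $- \frac{256339}{14} \approx -18310.0$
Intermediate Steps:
$y{\left(T \right)} = \frac{1}{2 T}$
$r{\left(L \right)} = 2 - L$
$\left(-24132 - -5824\right) - r{\left(y{\left(7 \right)} \right)} = \left(-24132 - -5824\right) - \left(2 - \frac{1}{2 \cdot 7}\right) = \left(-24132 + 5824\right) - \left(2 - \frac{1}{2} \cdot \frac{1}{7}\right) = -18308 - \left(2 - \frac{1}{14}\right) = -18308 - \frac{27}{14} = - \frac{256339}{14}$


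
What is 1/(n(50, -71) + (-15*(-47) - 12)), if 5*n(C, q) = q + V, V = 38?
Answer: 5/3432 ≈ 0.0014569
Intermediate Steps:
n(C, q) = 38/5 + q/5 (n(C, q) = (q + 38)/5 = (38 + q)/5 = 38/5 + q/5)
1/(n(50, -71) + (-15*(-47) - 12)) = 1/((38/5 + (⅕)*(-71)) + (-15*(-47) - 12)) = 1/((38/5 - 71/5) + (705 - 12)) = 1/(-33/5 + 693) = 1/(3432/5) = 5/3432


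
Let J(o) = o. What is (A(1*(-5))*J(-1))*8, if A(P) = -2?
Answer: 16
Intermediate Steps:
(A(1*(-5))*J(-1))*8 = -2*(-1)*8 = 2*8 = 16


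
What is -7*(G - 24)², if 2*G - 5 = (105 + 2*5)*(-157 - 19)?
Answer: -2879800623/4 ≈ -7.1995e+8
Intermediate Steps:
G = -20235/2 (G = 5/2 + ((105 + 2*5)*(-157 - 19))/2 = 5/2 + ((105 + 10)*(-176))/2 = 5/2 + (115*(-176))/2 = 5/2 + (½)*(-20240) = 5/2 - 10120 = -20235/2 ≈ -10118.)
-7*(G - 24)² = -7*(-20235/2 - 24)² = -7*(-20283/2)² = -7*411400089/4 = -2879800623/4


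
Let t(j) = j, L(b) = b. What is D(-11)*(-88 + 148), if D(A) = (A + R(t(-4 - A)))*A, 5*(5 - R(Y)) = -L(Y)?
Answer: 3036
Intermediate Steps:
R(Y) = 5 + Y/5 (R(Y) = 5 - (-1)*Y/5 = 5 + Y/5)
D(A) = A*(21/5 + 4*A/5) (D(A) = (A + (5 + (-4 - A)/5))*A = (A + (5 + (-⅘ - A/5)))*A = (A + (21/5 - A/5))*A = (21/5 + 4*A/5)*A = A*(21/5 + 4*A/5))
D(-11)*(-88 + 148) = ((⅕)*(-11)*(21 + 4*(-11)))*(-88 + 148) = ((⅕)*(-11)*(21 - 44))*60 = ((⅕)*(-11)*(-23))*60 = (253/5)*60 = 3036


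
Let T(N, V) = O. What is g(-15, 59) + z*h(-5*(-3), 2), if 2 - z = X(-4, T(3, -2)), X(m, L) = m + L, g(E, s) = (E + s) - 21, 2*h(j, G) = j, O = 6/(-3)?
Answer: 83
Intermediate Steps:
O = -2 (O = 6*(-⅓) = -2)
T(N, V) = -2
h(j, G) = j/2
g(E, s) = -21 + E + s
X(m, L) = L + m
z = 8 (z = 2 - (-2 - 4) = 2 - 1*(-6) = 2 + 6 = 8)
g(-15, 59) + z*h(-5*(-3), 2) = (-21 - 15 + 59) + 8*((-5*(-3))/2) = 23 + 8*((½)*15) = 23 + 8*(15/2) = 23 + 60 = 83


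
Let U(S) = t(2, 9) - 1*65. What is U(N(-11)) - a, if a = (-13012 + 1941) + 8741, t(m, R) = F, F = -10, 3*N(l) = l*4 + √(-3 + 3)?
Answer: 2255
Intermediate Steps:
N(l) = 4*l/3 (N(l) = (l*4 + √(-3 + 3))/3 = (4*l + √0)/3 = (4*l + 0)/3 = (4*l)/3 = 4*l/3)
t(m, R) = -10
U(S) = -75 (U(S) = -10 - 1*65 = -10 - 65 = -75)
a = -2330 (a = -11071 + 8741 = -2330)
U(N(-11)) - a = -75 - 1*(-2330) = -75 + 2330 = 2255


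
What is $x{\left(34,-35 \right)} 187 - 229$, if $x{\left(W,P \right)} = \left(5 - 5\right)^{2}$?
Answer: $-229$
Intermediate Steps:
$x{\left(W,P \right)} = 0$ ($x{\left(W,P \right)} = 0^{2} = 0$)
$x{\left(34,-35 \right)} 187 - 229 = 0 \cdot 187 - 229 = 0 - 229 = -229$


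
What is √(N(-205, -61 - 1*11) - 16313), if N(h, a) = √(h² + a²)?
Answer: √(-16313 + √47209) ≈ 126.87*I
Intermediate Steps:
N(h, a) = √(a² + h²)
√(N(-205, -61 - 1*11) - 16313) = √(√((-61 - 1*11)² + (-205)²) - 16313) = √(√((-61 - 11)² + 42025) - 16313) = √(√((-72)² + 42025) - 16313) = √(√(5184 + 42025) - 16313) = √(√47209 - 16313) = √(-16313 + √47209)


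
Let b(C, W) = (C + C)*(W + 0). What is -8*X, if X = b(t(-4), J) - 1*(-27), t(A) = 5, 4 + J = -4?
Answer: 424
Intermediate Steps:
J = -8 (J = -4 - 4 = -8)
b(C, W) = 2*C*W (b(C, W) = (2*C)*W = 2*C*W)
X = -53 (X = 2*5*(-8) - 1*(-27) = -80 + 27 = -53)
-8*X = -8*(-53) = 424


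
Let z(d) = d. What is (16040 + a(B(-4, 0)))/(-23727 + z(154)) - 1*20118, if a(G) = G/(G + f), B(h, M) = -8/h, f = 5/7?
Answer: -9010895440/447887 ≈ -20119.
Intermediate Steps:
f = 5/7 (f = 5*(⅐) = 5/7 ≈ 0.71429)
a(G) = G/(5/7 + G) (a(G) = G/(G + 5/7) = G/(5/7 + G))
(16040 + a(B(-4, 0)))/(-23727 + z(154)) - 1*20118 = (16040 + 7*(-8/(-4))/(5 + 7*(-8/(-4))))/(-23727 + 154) - 1*20118 = (16040 + 7*(-8*(-¼))/(5 + 7*(-8*(-¼))))/(-23573) - 20118 = (16040 + 7*2/(5 + 7*2))*(-1/23573) - 20118 = (16040 + 7*2/(5 + 14))*(-1/23573) - 20118 = (16040 + 7*2/19)*(-1/23573) - 20118 = (16040 + 7*2*(1/19))*(-1/23573) - 20118 = (16040 + 14/19)*(-1/23573) - 20118 = (304774/19)*(-1/23573) - 20118 = -304774/447887 - 20118 = -9010895440/447887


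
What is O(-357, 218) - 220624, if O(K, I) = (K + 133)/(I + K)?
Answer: -30666512/139 ≈ -2.2062e+5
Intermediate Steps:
O(K, I) = (133 + K)/(I + K)
O(-357, 218) - 220624 = (133 - 357)/(218 - 357) - 220624 = -224/(-139) - 220624 = -1/139*(-224) - 220624 = 224/139 - 220624 = -30666512/139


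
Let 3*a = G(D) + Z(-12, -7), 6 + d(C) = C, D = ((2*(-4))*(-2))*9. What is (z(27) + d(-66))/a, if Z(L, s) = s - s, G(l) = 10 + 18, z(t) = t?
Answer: -135/28 ≈ -4.8214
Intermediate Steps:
D = 144 (D = -8*(-2)*9 = 16*9 = 144)
G(l) = 28
d(C) = -6 + C
Z(L, s) = 0
a = 28/3 (a = (28 + 0)/3 = (1/3)*28 = 28/3 ≈ 9.3333)
(z(27) + d(-66))/a = (27 + (-6 - 66))/(28/3) = (27 - 72)*(3/28) = -45*3/28 = -135/28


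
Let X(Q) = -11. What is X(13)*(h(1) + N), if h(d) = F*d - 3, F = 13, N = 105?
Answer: -1265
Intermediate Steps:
h(d) = -3 + 13*d (h(d) = 13*d - 3 = -3 + 13*d)
X(13)*(h(1) + N) = -11*((-3 + 13*1) + 105) = -11*((-3 + 13) + 105) = -11*(10 + 105) = -11*115 = -1265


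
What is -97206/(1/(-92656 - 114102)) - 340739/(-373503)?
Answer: 7506707422973183/373503 ≈ 2.0098e+10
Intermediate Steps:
-97206/(1/(-92656 - 114102)) - 340739/(-373503) = -97206/(1/(-206758)) - 340739*(-1/373503) = -97206/(-1/206758) + 340739/373503 = -97206*(-206758) + 340739/373503 = 20098118148 + 340739/373503 = 7506707422973183/373503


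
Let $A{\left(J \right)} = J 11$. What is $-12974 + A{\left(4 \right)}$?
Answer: $-12930$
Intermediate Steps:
$A{\left(J \right)} = 11 J$
$-12974 + A{\left(4 \right)} = -12974 + 11 \cdot 4 = -12974 + 44 = -12930$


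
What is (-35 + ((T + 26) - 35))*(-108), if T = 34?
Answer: 1080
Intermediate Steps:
(-35 + ((T + 26) - 35))*(-108) = (-35 + ((34 + 26) - 35))*(-108) = (-35 + (60 - 35))*(-108) = (-35 + 25)*(-108) = -10*(-108) = 1080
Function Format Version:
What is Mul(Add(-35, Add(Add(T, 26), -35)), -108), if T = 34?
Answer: 1080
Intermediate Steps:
Mul(Add(-35, Add(Add(T, 26), -35)), -108) = Mul(Add(-35, Add(Add(34, 26), -35)), -108) = Mul(Add(-35, Add(60, -35)), -108) = Mul(Add(-35, 25), -108) = Mul(-10, -108) = 1080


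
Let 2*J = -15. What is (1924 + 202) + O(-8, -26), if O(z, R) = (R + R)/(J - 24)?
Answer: 134042/63 ≈ 2127.7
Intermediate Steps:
J = -15/2 (J = (½)*(-15) = -15/2 ≈ -7.5000)
O(z, R) = -4*R/63 (O(z, R) = (R + R)/(-15/2 - 24) = (2*R)/(-63/2) = (2*R)*(-2/63) = -4*R/63)
(1924 + 202) + O(-8, -26) = (1924 + 202) - 4/63*(-26) = 2126 + 104/63 = 134042/63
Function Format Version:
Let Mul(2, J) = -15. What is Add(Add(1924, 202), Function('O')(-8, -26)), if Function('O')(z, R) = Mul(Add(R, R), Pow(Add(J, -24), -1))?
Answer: Rational(134042, 63) ≈ 2127.7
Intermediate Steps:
J = Rational(-15, 2) (J = Mul(Rational(1, 2), -15) = Rational(-15, 2) ≈ -7.5000)
Function('O')(z, R) = Mul(Rational(-4, 63), R) (Function('O')(z, R) = Mul(Add(R, R), Pow(Add(Rational(-15, 2), -24), -1)) = Mul(Mul(2, R), Pow(Rational(-63, 2), -1)) = Mul(Mul(2, R), Rational(-2, 63)) = Mul(Rational(-4, 63), R))
Add(Add(1924, 202), Function('O')(-8, -26)) = Add(Add(1924, 202), Mul(Rational(-4, 63), -26)) = Add(2126, Rational(104, 63)) = Rational(134042, 63)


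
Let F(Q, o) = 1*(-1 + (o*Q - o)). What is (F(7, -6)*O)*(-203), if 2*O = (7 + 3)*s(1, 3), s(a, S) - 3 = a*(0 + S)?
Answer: 225330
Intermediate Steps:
s(a, S) = 3 + S*a (s(a, S) = 3 + a*(0 + S) = 3 + a*S = 3 + S*a)
F(Q, o) = -1 - o + Q*o (F(Q, o) = 1*(-1 + (Q*o - o)) = 1*(-1 + (-o + Q*o)) = 1*(-1 - o + Q*o) = -1 - o + Q*o)
O = 30 (O = ((7 + 3)*(3 + 3*1))/2 = (10*(3 + 3))/2 = (10*6)/2 = (½)*60 = 30)
(F(7, -6)*O)*(-203) = ((-1 - 1*(-6) + 7*(-6))*30)*(-203) = ((-1 + 6 - 42)*30)*(-203) = -37*30*(-203) = -1110*(-203) = 225330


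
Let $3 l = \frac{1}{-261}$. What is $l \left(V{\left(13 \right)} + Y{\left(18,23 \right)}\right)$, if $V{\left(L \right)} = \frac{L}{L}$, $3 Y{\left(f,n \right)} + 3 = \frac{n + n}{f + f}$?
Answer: $- \frac{23}{42282} \approx -0.00054397$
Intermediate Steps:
$Y{\left(f,n \right)} = -1 + \frac{n}{3 f}$ ($Y{\left(f,n \right)} = -1 + \frac{\left(n + n\right) \frac{1}{f + f}}{3} = -1 + \frac{2 n \frac{1}{2 f}}{3} = -1 + \frac{n \frac{1}{f}}{3} = -1 + \frac{n}{3 f}$)
$V{\left(L \right)} = 1$
$l = - \frac{1}{783}$ ($l = \frac{1}{3 \left(-261\right)} = \frac{1}{3} \left(- \frac{1}{261}\right) = - \frac{1}{783} \approx -0.0012771$)
$l \left(V{\left(13 \right)} + Y{\left(18,23 \right)}\right) = - \frac{1 + \frac{\left(-1\right) 18 + \frac{1}{3} \cdot 23}{18}}{783} = - \frac{1 + \frac{-18 + \frac{23}{3}}{18}}{783} = - \frac{1 + \frac{1}{18} \left(- \frac{31}{3}\right)}{783} = - \frac{1 - \frac{31}{54}}{783} = \left(- \frac{1}{783}\right) \frac{23}{54} = - \frac{23}{42282}$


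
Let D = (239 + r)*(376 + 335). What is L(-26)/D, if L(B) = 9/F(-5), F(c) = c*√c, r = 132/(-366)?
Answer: 61*I*√5/28750075 ≈ 4.7443e-6*I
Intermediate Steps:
r = -22/61 (r = 132*(-1/366) = -22/61 ≈ -0.36066)
F(c) = c^(3/2)
L(B) = 9*I*√5/25 (L(B) = 9/((-5)^(3/2)) = 9/((-5*I*√5)) = 9*(I*√5/25) = 9*I*√5/25)
D = 10350027/61 (D = (239 - 22/61)*(376 + 335) = (14557/61)*711 = 10350027/61 ≈ 1.6967e+5)
L(-26)/D = (9*I*√5/25)/(10350027/61) = (9*I*√5/25)*(61/10350027) = 61*I*√5/28750075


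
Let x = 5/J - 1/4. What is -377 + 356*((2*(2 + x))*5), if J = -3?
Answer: -241/3 ≈ -80.333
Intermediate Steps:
x = -23/12 (x = 5/(-3) - 1/4 = 5*(-⅓) - 1*¼ = -5/3 - ¼ = -23/12 ≈ -1.9167)
-377 + 356*((2*(2 + x))*5) = -377 + 356*((2*(2 - 23/12))*5) = -377 + 356*((2*(1/12))*5) = -377 + 356*((⅙)*5) = -377 + 356*(⅚) = -377 + 890/3 = -241/3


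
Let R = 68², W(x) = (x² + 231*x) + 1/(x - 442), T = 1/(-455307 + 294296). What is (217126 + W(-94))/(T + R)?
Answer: 5875663164399/133019988856 ≈ 44.171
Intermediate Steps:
T = -1/161011 (T = 1/(-161011) = -1/161011 ≈ -6.2108e-6)
W(x) = x² + 1/(-442 + x) + 231*x (W(x) = (x² + 231*x) + 1/(-442 + x) = x² + 1/(-442 + x) + 231*x)
R = 4624
(217126 + W(-94))/(T + R) = (217126 + (1 + (-94)³ - 102102*(-94) - 211*(-94)²)/(-442 - 94))/(-1/161011 + 4624) = (217126 + (1 - 830584 + 9597588 - 211*8836)/(-536))/(744514863/161011) = (217126 - (1 - 830584 + 9597588 - 1864396)/536)*(161011/744514863) = (217126 - 1/536*6902609)*(161011/744514863) = (217126 - 6902609/536)*(161011/744514863) = (109476927/536)*(161011/744514863) = 5875663164399/133019988856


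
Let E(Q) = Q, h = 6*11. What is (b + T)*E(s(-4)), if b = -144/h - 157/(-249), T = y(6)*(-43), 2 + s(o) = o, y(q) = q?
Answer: 1421822/913 ≈ 1557.3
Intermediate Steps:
h = 66
s(o) = -2 + o
T = -258 (T = 6*(-43) = -258)
b = -4249/2739 (b = -144/66 - 157/(-249) = -144*1/66 - 157*(-1/249) = -24/11 + 157/249 = -4249/2739 ≈ -1.5513)
(b + T)*E(s(-4)) = (-4249/2739 - 258)*(-2 - 4) = -710911/2739*(-6) = 1421822/913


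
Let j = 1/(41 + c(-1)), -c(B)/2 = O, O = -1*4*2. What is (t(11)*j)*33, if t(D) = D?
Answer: 121/19 ≈ 6.3684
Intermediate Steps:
O = -8 (O = -4*2 = -8)
c(B) = 16 (c(B) = -2*(-8) = 16)
j = 1/57 (j = 1/(41 + 16) = 1/57 ≈ 0.017544)
(t(11)*j)*33 = (11*(1/57))*33 = (11/57)*33 = 121/19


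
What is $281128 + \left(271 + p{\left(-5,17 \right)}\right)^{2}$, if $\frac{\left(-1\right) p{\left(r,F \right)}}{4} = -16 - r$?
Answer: $380353$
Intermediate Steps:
$p{\left(r,F \right)} = 64 + 4 r$ ($p{\left(r,F \right)} = - 4 \left(-16 - r\right) = 64 + 4 r$)
$281128 + \left(271 + p{\left(-5,17 \right)}\right)^{2} = 281128 + \left(271 + \left(64 + 4 \left(-5\right)\right)\right)^{2} = 281128 + \left(271 + \left(64 - 20\right)\right)^{2} = 281128 + \left(271 + 44\right)^{2} = 281128 + 315^{2} = 281128 + 99225 = 380353$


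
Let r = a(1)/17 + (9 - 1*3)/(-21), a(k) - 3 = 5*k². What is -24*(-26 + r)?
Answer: 73728/119 ≈ 619.56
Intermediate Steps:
a(k) = 3 + 5*k²
r = 22/119 (r = (3 + 5*1²)/17 + (9 - 1*3)/(-21) = (3 + 5*1)*(1/17) + (9 - 3)*(-1/21) = (3 + 5)*(1/17) + 6*(-1/21) = 8*(1/17) - 2/7 = 8/17 - 2/7 = 22/119 ≈ 0.18487)
-24*(-26 + r) = -24*(-26 + 22/119) = -24*(-3072/119) = 73728/119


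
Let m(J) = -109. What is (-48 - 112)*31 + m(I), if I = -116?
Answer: -5069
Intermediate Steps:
(-48 - 112)*31 + m(I) = (-48 - 112)*31 - 109 = -160*31 - 109 = -4960 - 109 = -5069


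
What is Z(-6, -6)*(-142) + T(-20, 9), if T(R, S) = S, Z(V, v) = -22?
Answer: 3133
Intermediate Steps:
Z(-6, -6)*(-142) + T(-20, 9) = -22*(-142) + 9 = 3124 + 9 = 3133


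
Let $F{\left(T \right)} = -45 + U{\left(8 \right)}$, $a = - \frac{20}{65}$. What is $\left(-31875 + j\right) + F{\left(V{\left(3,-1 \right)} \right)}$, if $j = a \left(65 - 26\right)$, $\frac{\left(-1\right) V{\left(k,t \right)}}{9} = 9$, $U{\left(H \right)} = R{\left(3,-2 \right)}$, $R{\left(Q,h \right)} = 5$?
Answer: $-31927$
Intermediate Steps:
$U{\left(H \right)} = 5$
$V{\left(k,t \right)} = -81$ ($V{\left(k,t \right)} = \left(-9\right) 9 = -81$)
$a = - \frac{4}{13}$ ($a = \left(-20\right) \frac{1}{65} = - \frac{4}{13} \approx -0.30769$)
$F{\left(T \right)} = -40$ ($F{\left(T \right)} = -45 + 5 = -40$)
$j = -12$ ($j = - \frac{4 \left(65 - 26\right)}{13} = \left(- \frac{4}{13}\right) 39 = -12$)
$\left(-31875 + j\right) + F{\left(V{\left(3,-1 \right)} \right)} = \left(-31875 - 12\right) - 40 = -31887 - 40 = -31927$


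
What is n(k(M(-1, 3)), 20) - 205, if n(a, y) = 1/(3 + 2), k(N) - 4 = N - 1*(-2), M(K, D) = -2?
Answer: -1024/5 ≈ -204.80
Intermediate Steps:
k(N) = 6 + N (k(N) = 4 + (N - 1*(-2)) = 4 + (N + 2) = 4 + (2 + N) = 6 + N)
n(a, y) = ⅕ (n(a, y) = 1/5 = ⅕)
n(k(M(-1, 3)), 20) - 205 = ⅕ - 205 = -1024/5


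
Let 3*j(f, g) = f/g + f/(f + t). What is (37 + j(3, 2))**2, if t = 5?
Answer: 90601/64 ≈ 1415.6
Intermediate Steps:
j(f, g) = f/(3*g) + f/(3*(5 + f)) (j(f, g) = (f/g + f/(f + 5))/3 = (f/g + f/(5 + f))/3 = f/(3*g) + f/(3*(5 + f)))
(37 + j(3, 2))**2 = (37 + (1/3)*3*(5 + 3 + 2)/(2*(5 + 3)))**2 = (37 + (1/3)*3*(1/2)*10/8)**2 = (37 + (1/3)*3*(1/2)*(1/8)*10)**2 = (37 + 5/8)**2 = (301/8)**2 = 90601/64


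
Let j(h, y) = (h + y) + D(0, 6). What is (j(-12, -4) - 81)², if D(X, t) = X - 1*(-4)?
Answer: 8649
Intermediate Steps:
D(X, t) = 4 + X (D(X, t) = X + 4 = 4 + X)
j(h, y) = 4 + h + y (j(h, y) = (h + y) + (4 + 0) = (h + y) + 4 = 4 + h + y)
(j(-12, -4) - 81)² = ((4 - 12 - 4) - 81)² = (-12 - 81)² = (-93)² = 8649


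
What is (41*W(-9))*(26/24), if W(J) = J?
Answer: -1599/4 ≈ -399.75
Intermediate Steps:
(41*W(-9))*(26/24) = (41*(-9))*(26/24) = -9594/24 = -369*13/12 = -1599/4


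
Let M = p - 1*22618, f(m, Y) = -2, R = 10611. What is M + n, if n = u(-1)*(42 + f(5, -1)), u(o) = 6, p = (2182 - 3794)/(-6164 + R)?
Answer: -99516578/4447 ≈ -22378.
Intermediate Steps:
p = -1612/4447 (p = (2182 - 3794)/(-6164 + 10611) = -1612/4447 ≈ -0.36249)
n = 240 (n = 6*(42 - 2) = 6*40 = 240)
M = -100583858/4447 (M = -1612/4447 - 1*22618 = -1612/4447 - 22618 = -100583858/4447 ≈ -22618.)
M + n = -100583858/4447 + 240 = -99516578/4447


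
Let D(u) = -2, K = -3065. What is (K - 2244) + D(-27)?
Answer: -5311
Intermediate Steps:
(K - 2244) + D(-27) = (-3065 - 2244) - 2 = -5309 - 2 = -5311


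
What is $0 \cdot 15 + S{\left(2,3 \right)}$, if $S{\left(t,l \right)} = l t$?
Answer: $6$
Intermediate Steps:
$0 \cdot 15 + S{\left(2,3 \right)} = 0 \cdot 15 + 3 \cdot 2 = 0 + 6 = 6$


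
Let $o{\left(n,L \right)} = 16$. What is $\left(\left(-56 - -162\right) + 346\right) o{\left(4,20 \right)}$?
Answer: $7232$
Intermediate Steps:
$\left(\left(-56 - -162\right) + 346\right) o{\left(4,20 \right)} = \left(\left(-56 - -162\right) + 346\right) 16 = \left(\left(-56 + 162\right) + 346\right) 16 = \left(106 + 346\right) 16 = 452 \cdot 16 = 7232$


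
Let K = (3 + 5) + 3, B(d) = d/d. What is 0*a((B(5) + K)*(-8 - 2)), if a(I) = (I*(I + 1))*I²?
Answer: 0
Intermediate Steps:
B(d) = 1
K = 11 (K = 8 + 3 = 11)
a(I) = I³*(1 + I) (a(I) = (I*(1 + I))*I² = I³*(1 + I))
0*a((B(5) + K)*(-8 - 2)) = 0*(((1 + 11)*(-8 - 2))³*(1 + (1 + 11)*(-8 - 2))) = 0*((12*(-10))³*(1 + 12*(-10))) = 0*((-120)³*(1 - 120)) = 0*(-1728000*(-119)) = 0*205632000 = 0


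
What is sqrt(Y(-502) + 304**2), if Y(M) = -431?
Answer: sqrt(91985) ≈ 303.29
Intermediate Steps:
sqrt(Y(-502) + 304**2) = sqrt(-431 + 304**2) = sqrt(-431 + 92416) = sqrt(91985)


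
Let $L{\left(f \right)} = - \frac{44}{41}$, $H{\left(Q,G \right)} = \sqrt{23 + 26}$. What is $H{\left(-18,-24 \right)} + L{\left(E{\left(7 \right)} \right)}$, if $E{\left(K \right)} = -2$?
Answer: $\frac{243}{41} \approx 5.9268$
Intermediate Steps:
$H{\left(Q,G \right)} = 7$ ($H{\left(Q,G \right)} = \sqrt{49} = 7$)
$L{\left(f \right)} = - \frac{44}{41}$ ($L{\left(f \right)} = \left(-44\right) \frac{1}{41} = - \frac{44}{41}$)
$H{\left(-18,-24 \right)} + L{\left(E{\left(7 \right)} \right)} = 7 - \frac{44}{41} = \frac{243}{41}$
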